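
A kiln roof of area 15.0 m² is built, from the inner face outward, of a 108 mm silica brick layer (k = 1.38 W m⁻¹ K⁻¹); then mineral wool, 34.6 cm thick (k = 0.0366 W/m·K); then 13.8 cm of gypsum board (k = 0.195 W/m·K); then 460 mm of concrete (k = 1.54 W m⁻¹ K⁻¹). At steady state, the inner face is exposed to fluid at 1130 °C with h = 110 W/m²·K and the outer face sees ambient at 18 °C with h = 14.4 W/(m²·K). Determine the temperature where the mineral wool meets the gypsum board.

Series thermal resistances, inner to outer:
  R_conv,in = 1/(hA) = 1/(110·15.0) = 6.061×10^-4 K/W
  R_silica brick = L/(kA) = 0.108/(1.38·15.0) = 0.005217 K/W
  R_mineral wool = L/(kA) = 0.346/(0.0366·15.0) = 0.6302 K/W
  R_gypsum board = L/(kA) = 0.138/(0.195·15.0) = 0.04718 K/W
  R_concrete = L/(kA) = 0.460/(1.54·15.0) = 0.01991 K/W
  R_conv,out = 1/(hA) = 1/(14.4·15.0) = 0.004630 K/W
ΣR = 6.061×10^-4 + 0.005217 + 0.6302 + 0.04718 + 0.01991 + 0.004630 = 0.7077 K/W
Q = ΔT/ΣR = (1130 °C − 18 °C)/0.7077 = 1571 W
From the inner boundary to the mineral wool/gypsum board interface, ΣR_partial = 0.6360 K/W.
T_interface = T_in − Q·ΣR_partial = 1130 °C − (1571)(0.6360) = 131 °C

T = 131 °C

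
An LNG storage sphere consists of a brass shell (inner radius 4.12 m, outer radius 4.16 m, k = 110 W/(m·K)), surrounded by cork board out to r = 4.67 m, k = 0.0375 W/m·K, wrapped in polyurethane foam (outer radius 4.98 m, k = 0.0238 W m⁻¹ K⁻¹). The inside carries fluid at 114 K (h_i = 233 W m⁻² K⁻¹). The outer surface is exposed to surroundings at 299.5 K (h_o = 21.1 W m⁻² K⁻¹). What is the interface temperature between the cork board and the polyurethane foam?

T = 216.9 K

Treat each layer as a resistance in series:
  R_conv,in = 1/(4πr²h) = 1/(4π·4.12²·233) = 2.012×10^-5 K/W
  R_brass = (1/4.12 − 1/4.16)/(4πk) = 0.002334/(4π·110) = 1.688×10^-6 K/W
  R_cork board = (1/4.16 − 1/4.67)/(4πk) = 0.02625/(4π·0.0375) = 0.05571 K/W
  R_polyurethane foam = (1/4.67 − 1/4.98)/(4πk) = 0.01333/(4π·0.0238) = 0.04457 K/W
  R_conv,out = 1/(4πr²h) = 1/(4π·4.98²·21.1) = 1.521×10^-4 K/W
ΣR = 2.012×10^-5 + 1.688×10^-6 + 0.05571 + 0.04457 + 1.521×10^-4 = 0.1005 K/W
Q = ΔT/ΣR = (114 K − 299.5 K)/0.1005 = -1846 W
From the inner boundary to the cork board/polyurethane foam interface, ΣR_partial = 0.05573 K/W.
T_interface = T_in − Q·ΣR_partial = 114 K − (-1846)(0.05573) = 216.9 K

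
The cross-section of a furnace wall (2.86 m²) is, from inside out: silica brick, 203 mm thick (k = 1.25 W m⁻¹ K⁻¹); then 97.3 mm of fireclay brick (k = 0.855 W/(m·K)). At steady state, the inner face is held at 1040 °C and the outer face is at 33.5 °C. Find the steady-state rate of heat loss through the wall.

Q = 10400 W

Resistance network (inner→outer):
  R_silica brick = L/(kA) = 0.203/(1.25·2.86) = 0.05678 K/W
  R_fireclay brick = L/(kA) = 0.0973/(0.855·2.86) = 0.03979 K/W
ΣR = 0.05678 + 0.03979 = 0.09657 K/W
Q = ΔT/ΣR = (1040 °C − 33.5 °C)/0.09657 = 10400 W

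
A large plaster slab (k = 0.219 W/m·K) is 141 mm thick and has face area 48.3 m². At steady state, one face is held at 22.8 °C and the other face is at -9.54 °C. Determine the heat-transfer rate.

Q = kA·ΔT/L = 0.219 × 48.3 × |22.8 °C − -9.54 °C| / 0.141 = 2430 W

Q = 2.43 kW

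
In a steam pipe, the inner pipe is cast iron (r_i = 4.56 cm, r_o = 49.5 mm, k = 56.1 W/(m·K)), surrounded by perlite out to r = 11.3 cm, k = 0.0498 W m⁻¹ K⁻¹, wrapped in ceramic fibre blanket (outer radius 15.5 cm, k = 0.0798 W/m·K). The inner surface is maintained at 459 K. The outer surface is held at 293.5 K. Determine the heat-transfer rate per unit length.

Series thermal resistances, inner to outer:
  R'_cast iron = ln(0.0495/0.0456)/(2πk) = 0.08206/(2π·56.1) = 2.328×10^-4 m·K/W
  R'_perlite = ln(0.113/0.0495)/(2πk) = 0.8254/(2π·0.0498) = 2.638 m·K/W
  R'_ceramic fibre blanket = ln(0.155/0.113)/(2πk) = 0.3160/(2π·0.0798) = 0.6303 m·K/W
ΣR = 2.328×10^-4 + 2.638 + 0.6303 = 3.269 m·K/W
Q' = ΔT/ΣR = (459 K − 293.5 K)/3.269 = 50.6 W/m

Q' = 50.6 W/m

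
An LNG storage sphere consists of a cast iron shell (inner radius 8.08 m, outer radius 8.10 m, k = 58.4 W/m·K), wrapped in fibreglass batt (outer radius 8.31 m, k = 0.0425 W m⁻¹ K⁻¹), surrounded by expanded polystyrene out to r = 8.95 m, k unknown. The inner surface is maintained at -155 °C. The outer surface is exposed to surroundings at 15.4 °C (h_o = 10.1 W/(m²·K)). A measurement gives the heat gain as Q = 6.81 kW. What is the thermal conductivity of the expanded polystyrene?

k = 0.0359 W/m·K

ΣR = ΔT/Q = |-155 − 15.4|/6810 = 0.02502 K/W
Known resistances:
  R_cast iron = (1/8.08 − 1/8.10)/(4πk) = 3.056×10^-4/(4π·58.4) = 4.164×10^-7 K/W
  R_fibreglass batt = (1/8.10 − 1/8.31)/(4πk) = 0.003120/(4π·0.0425) = 0.005842 K/W
  R_conv,out = 1/(4πr²h) = 1/(4π·8.95²·10.1) = 9.836×10^-5 K/W
R_expanded polystyrene = ΣR − ΣR_known = 0.02502 − 0.005941 = 0.01908 K/W
(1/r₁−1/r₂)/(4πk) = 0.01908 ⇒ k = 0.008605/(4π·0.01908) = 0.0359 W/m·K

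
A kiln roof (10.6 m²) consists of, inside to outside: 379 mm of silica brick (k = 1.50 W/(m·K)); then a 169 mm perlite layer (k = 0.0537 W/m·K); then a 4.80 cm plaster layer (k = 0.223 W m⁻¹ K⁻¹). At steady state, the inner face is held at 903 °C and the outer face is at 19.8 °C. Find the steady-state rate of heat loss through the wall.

Q = 2.59 kW

Treat each layer as a resistance in series:
  R_silica brick = L/(kA) = 0.379/(1.50·10.6) = 0.02384 K/W
  R_perlite = L/(kA) = 0.169/(0.0537·10.6) = 0.2969 K/W
  R_plaster = L/(kA) = 0.0480/(0.223·10.6) = 0.02031 K/W
ΣR = 0.02384 + 0.2969 + 0.02031 = 0.3411 K/W
Q = ΔT/ΣR = (903 °C − 19.8 °C)/0.3411 = 2590 W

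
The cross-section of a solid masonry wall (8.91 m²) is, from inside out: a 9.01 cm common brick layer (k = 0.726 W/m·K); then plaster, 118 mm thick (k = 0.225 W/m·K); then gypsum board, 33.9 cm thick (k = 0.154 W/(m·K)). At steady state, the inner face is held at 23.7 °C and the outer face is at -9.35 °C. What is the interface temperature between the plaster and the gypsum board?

Series thermal resistances, inner to outer:
  R_common brick = L/(kA) = 0.0901/(0.726·8.91) = 0.01393 K/W
  R_plaster = L/(kA) = 0.118/(0.225·8.91) = 0.05886 K/W
  R_gypsum board = L/(kA) = 0.339/(0.154·8.91) = 0.2471 K/W
ΣR = 0.01393 + 0.05886 + 0.2471 = 0.3199 K/W
Q = ΔT/ΣR = (23.7 °C − -9.35 °C)/0.3199 = 103.3 W
From the inner boundary to the plaster/gypsum board interface, ΣR_partial = 0.07279 K/W.
T_interface = T_in − Q·ΣR_partial = 23.7 °C − (103.3)(0.07279) = 16.2 °C

T = 16.2 °C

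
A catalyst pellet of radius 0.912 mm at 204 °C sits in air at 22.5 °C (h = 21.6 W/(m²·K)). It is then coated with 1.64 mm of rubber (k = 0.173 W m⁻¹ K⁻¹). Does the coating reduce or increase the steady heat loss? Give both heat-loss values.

Critical radius for a sphere: r_cr = 2k/h = 0.0160 m = 1.60 cm.
Outer radius after coating: r₂ = 9.12×10^-4 + 0.00164 = 0.002552 m.
Since r₁ < r_cr and r₂ ≤ r_cr, the coating moves toward the maximum at r_cr — heat loss rises.
Bare: R = 1/(4πr₁²h) = 4429 K/W; Q = 181.5/4429 = 0.0410 W.
Coated: R = R_cond + R_conv = 889.8 K/W; Q = 181.5/889.8 = 0.204 W.

increases: 0.0410 → 0.204 W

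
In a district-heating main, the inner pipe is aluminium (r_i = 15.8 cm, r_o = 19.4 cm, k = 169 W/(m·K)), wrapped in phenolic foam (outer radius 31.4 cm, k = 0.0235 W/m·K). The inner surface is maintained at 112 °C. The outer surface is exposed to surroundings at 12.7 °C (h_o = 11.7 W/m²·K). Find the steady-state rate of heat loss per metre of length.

Q' = 30.0 W/m

Resistance network (inner→outer):
  R'_aluminium = ln(0.194/0.158)/(2πk) = 0.2053/(2π·169) = 1.933×10^-4 m·K/W
  R'_phenolic foam = ln(0.314/0.194)/(2πk) = 0.4815/(2π·0.0235) = 3.261 m·K/W
  R'_conv,out = 1/(2πr h) = 1/(2π·0.314·11.7) = 0.04332 m·K/W
ΣR = 1.933×10^-4 + 3.261 + 0.04332 = 3.305 m·K/W
Q' = ΔT/ΣR = (112 °C − 12.7 °C)/3.305 = 30.0 W/m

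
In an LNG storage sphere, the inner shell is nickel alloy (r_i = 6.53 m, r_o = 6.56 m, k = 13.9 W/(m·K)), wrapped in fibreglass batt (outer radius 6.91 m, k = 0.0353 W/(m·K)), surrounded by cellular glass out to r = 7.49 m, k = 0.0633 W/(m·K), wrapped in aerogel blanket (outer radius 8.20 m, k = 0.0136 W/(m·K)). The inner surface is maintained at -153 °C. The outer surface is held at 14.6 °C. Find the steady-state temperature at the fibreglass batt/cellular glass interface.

Series thermal resistances, inner to outer:
  R_nickel alloy = (1/6.53 − 1/6.56)/(4πk) = 7.003×10^-4/(4π·13.9) = 4.009×10^-6 K/W
  R_fibreglass batt = (1/6.56 − 1/6.91)/(4πk) = 0.007721/(4π·0.0353) = 0.01741 K/W
  R_cellular glass = (1/6.91 − 1/7.49)/(4πk) = 0.01121/(4π·0.0633) = 0.01409 K/W
  R_aerogel blanket = (1/7.49 − 1/8.20)/(4πk) = 0.01156/(4π·0.0136) = 0.06764 K/W
ΣR = 4.009×10^-6 + 0.01741 + 0.01409 + 0.06764 = 0.09914 K/W
Q = ΔT/ΣR = (-153 °C − 14.6 °C)/0.09914 = -1691 W
From the inner boundary to the fibreglass batt/cellular glass interface, ΣR_partial = 0.01741 K/W.
T_interface = T_in − Q·ΣR_partial = -153 °C − (-1691)(0.01741) = -124 °C

T = -124 °C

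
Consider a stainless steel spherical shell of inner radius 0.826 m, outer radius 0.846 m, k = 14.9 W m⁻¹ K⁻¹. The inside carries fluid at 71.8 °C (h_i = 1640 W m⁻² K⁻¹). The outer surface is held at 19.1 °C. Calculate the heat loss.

Series thermal resistances, inner to outer:
  R_conv,in = 1/(4πr²h) = 1/(4π·0.826²·1640) = 7.112×10^-5 K/W
  R_stainless steel = (1/0.826 − 1/0.846)/(4πk) = 0.02862/(4π·14.9) = 1.529×10^-4 K/W
ΣR = 7.112×10^-5 + 1.529×10^-4 = 2.240×10^-4 K/W
Q = ΔT/ΣR = (71.8 °C − 19.1 °C)/2.240×10^-4 = 2.35×10^5 W

Q = 235 kW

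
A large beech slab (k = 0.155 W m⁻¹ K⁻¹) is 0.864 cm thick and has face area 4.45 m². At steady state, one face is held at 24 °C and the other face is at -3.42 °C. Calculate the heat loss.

Q = 2.19 kW

Q = kA·ΔT/L = 0.155 × 4.45 × |24 °C − -3.42 °C| / 0.00864 = 2190 W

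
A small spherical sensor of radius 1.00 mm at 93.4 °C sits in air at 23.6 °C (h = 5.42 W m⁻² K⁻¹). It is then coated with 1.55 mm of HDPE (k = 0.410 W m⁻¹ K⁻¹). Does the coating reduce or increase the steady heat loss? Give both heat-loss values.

Critical radius for a sphere: r_cr = 2k/h = 0.151 m = 15.1 cm.
Outer radius after coating: r₂ = 0.00100 + 0.00155 = 0.00255 m.
Since r₁ < r_cr and r₂ ≤ r_cr, the coating moves toward the maximum at r_cr — heat loss rises.
Bare: R = 1/(4πr₁²h) = 14680 K/W; Q = 69.8/14680 = 0.00475 W.
Coated: R = R_cond + R_conv = 2376 K/W; Q = 69.8/2376 = 0.0294 W.

increases: 0.00475 → 0.0294 W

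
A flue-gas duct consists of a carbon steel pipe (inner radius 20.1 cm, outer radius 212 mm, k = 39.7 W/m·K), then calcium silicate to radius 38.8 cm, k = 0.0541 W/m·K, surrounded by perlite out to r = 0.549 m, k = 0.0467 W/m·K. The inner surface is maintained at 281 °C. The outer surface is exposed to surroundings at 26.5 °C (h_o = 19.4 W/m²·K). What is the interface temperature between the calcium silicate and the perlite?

Resistance network (inner→outer):
  R'_carbon steel = ln(0.212/0.201)/(2πk) = 0.05328/(2π·39.7) = 2.136×10^-4 m·K/W
  R'_calcium silicate = ln(0.388/0.212)/(2πk) = 0.6044/(2π·0.0541) = 1.778 m·K/W
  R'_perlite = ln(0.549/0.388)/(2πk) = 0.3471/(2π·0.0467) = 1.183 m·K/W
  R'_conv,out = 1/(2πr h) = 1/(2π·0.549·19.4) = 0.01494 m·K/W
ΣR = 2.136×10^-4 + 1.778 + 1.183 + 0.01494 = 2.976 m·K/W
Q' = ΔT/ΣR = (281 °C − 26.5 °C)/2.976 = 85.52 W/m
From the inner boundary to the calcium silicate/perlite interface, ΣR_partial = 1.778 m·K/W.
T_interface = T_in − Q'·ΣR_partial = 281 °C − (85.52)(1.778) = 129 °C

T = 129 °C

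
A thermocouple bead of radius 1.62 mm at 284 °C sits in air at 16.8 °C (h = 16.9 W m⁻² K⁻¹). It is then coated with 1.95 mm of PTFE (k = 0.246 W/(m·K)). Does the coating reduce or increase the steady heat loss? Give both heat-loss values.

Critical radius for a sphere: r_cr = 2k/h = 0.0291 m = 2.91 cm.
Outer radius after coating: r₂ = 0.00162 + 0.00195 = 0.00357 m.
Since r₁ < r_cr and r₂ ≤ r_cr, the coating moves toward the maximum at r_cr — heat loss rises.
Bare: R = 1/(4πr₁²h) = 1794 K/W; Q = 267.2/1794 = 0.149 W.
Coated: R = R_cond + R_conv = 478.5 K/W; Q = 267.2/478.5 = 0.558 W.

increases: 0.149 → 0.558 W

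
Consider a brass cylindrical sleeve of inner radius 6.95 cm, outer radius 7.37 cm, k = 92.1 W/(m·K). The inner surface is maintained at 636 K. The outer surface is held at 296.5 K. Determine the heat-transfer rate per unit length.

Q' = 2πk·ΔT/ln(r₂/r₁) = 2π × 92.1 × 339.5 / ln(0.0737/0.0695) = 3.35×10^6 W/m

Q' = 3350 kW/m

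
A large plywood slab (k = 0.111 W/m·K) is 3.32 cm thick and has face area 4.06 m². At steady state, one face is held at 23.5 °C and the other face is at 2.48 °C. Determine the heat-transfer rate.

Q = 285 W

Q = kA·ΔT/L = 0.111 × 4.06 × |23.5 °C − 2.48 °C| / 0.0332 = 285 W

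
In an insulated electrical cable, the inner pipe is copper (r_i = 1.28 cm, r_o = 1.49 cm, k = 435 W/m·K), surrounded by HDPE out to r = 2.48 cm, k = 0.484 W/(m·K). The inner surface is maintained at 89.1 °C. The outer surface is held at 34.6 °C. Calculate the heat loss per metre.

Q' = 325 W/m

Resistance network (inner→outer):
  R'_copper = ln(0.0149/0.0128)/(2πk) = 0.1519/(2π·435) = 5.558×10^-5 m·K/W
  R'_HDPE = ln(0.0248/0.0149)/(2πk) = 0.5095/(2π·0.484) = 0.1675 m·K/W
ΣR = 5.558×10^-5 + 0.1675 = 0.1676 m·K/W
Q' = ΔT/ΣR = (89.1 °C − 34.6 °C)/0.1676 = 325 W/m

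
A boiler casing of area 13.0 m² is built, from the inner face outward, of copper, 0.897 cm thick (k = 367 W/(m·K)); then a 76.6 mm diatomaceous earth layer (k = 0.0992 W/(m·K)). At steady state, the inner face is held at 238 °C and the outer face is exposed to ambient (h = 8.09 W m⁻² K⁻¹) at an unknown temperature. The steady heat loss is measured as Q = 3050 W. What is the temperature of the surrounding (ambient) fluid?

T_out = 27.8 °C

Sum the resistances:
  R_copper = L/(kA) = 0.00897/(367·13.0) = 1.880×10^-6 K/W
  R_diatomaceous earth = L/(kA) = 0.0766/(0.0992·13.0) = 0.05940 K/W
  R_conv,out = 1/(hA) = 1/(8.09·13.0) = 0.009508 K/W
ΣR = 0.06891 K/W
ΔT = Q·ΣR = 3050 × 0.06891 = 210.2 K
Heat flows outward, so T_out = T_in − ΔT = 238 − 210.2 = 27.8 °C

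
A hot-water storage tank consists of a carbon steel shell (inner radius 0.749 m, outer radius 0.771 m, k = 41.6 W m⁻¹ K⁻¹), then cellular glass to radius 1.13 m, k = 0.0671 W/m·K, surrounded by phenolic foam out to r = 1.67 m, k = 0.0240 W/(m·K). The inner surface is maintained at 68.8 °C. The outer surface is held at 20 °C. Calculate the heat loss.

Q = 33.9 W

Resistance network (inner→outer):
  R_carbon steel = (1/0.749 − 1/0.771)/(4πk) = 0.03810/(4π·41.6) = 7.288×10^-5 K/W
  R_cellular glass = (1/0.771 − 1/1.13)/(4πk) = 0.4121/(4π·0.0671) = 0.4887 K/W
  R_phenolic foam = (1/1.13 − 1/1.67)/(4πk) = 0.2862/(4π·0.0240) = 0.9488 K/W
ΣR = 7.288×10^-5 + 0.4887 + 0.9488 = 1.438 K/W
Q = ΔT/ΣR = (68.8 °C − 20 °C)/1.438 = 33.9 W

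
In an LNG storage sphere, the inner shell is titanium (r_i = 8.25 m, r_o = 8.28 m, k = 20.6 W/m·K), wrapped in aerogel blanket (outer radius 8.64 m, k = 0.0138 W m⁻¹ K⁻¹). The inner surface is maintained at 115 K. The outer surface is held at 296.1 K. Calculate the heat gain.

Q = 6240 W

Resistance network (inner→outer):
  R_titanium = (1/8.25 − 1/8.28)/(4πk) = 4.392×10^-4/(4π·20.6) = 1.697×10^-6 K/W
  R_aerogel blanket = (1/8.28 − 1/8.64)/(4πk) = 0.005032/(4π·0.0138) = 0.02902 K/W
ΣR = 1.697×10^-6 + 0.02902 = 0.02902 K/W
Q = ΔT/ΣR = (115 K − 296.1 K)/0.02902 = -6240 W
(Negative Q ⇒ heat flows inward; heat gain = 6240 W.)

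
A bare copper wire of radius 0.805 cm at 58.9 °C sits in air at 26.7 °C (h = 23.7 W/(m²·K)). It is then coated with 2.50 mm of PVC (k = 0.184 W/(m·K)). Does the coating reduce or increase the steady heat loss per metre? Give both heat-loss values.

Critical radius for a cylinder: r_cr = k/h = 0.00776 m = 0.776 cm.
Outer radius after coating: r₂ = 0.00805 + 0.00250 = 0.01055 m.
Since r₁ ≥ r_cr, any added insulation reduces the heat loss.
Bare: R = 1/(2πr₁h) = 0.8342 m·K/W; Q = 32.2/0.8342 = 38.6 W/m.
Coated: R = R_cond + R_conv = 0.8705 m·K/W; Q = 32.2/0.8705 = 37.0 W/m.

reduces: 38.6 → 37.0 W/m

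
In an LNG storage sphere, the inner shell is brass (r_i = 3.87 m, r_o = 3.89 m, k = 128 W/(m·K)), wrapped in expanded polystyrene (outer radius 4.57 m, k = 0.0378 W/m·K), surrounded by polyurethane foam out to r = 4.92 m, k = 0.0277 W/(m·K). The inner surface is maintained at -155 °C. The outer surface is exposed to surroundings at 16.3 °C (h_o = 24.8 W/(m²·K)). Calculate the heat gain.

Q = 1370 W

Treat each layer as a resistance in series:
  R_brass = (1/3.87 − 1/3.89)/(4πk) = 0.001329/(4π·128) = 8.259×10^-7 K/W
  R_expanded polystyrene = (1/3.89 − 1/4.57)/(4πk) = 0.03825/(4π·0.0378) = 0.08053 K/W
  R_polyurethane foam = (1/4.57 − 1/4.92)/(4πk) = 0.01557/(4π·0.0277) = 0.04472 K/W
  R_conv,out = 1/(4πr²h) = 1/(4π·4.92²·24.8) = 1.326×10^-4 K/W
ΣR = 8.259×10^-7 + 0.08053 + 0.04472 + 1.326×10^-4 = 0.1254 K/W
Q = ΔT/ΣR = (-155 °C − 16.3 °C)/0.1254 = -1370 W
(Negative Q ⇒ heat flows inward; heat gain = 1370 W.)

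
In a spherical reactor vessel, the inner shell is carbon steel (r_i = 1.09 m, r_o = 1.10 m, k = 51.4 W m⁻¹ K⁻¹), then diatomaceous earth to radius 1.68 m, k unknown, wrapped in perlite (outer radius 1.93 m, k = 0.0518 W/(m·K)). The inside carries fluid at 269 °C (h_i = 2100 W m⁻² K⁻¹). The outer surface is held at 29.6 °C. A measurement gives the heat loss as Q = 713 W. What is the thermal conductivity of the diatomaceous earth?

k = 0.115 W/m·K

ΣR = ΔT/Q = |269 − 29.6|/713 = 0.3358 K/W
Known resistances:
  R_conv,in = 1/(4πr²h) = 1/(4π·1.09²·2100) = 3.189×10^-5 K/W
  R_carbon steel = (1/1.09 − 1/1.10)/(4πk) = 0.008340/(4π·51.4) = 1.291×10^-5 K/W
  R_perlite = (1/1.68 − 1/1.93)/(4πk) = 0.07710/(4π·0.0518) = 0.1184 K/W
R_diatomaceous earth = ΣR − ΣR_known = 0.3358 − 0.1184 = 0.2174 K/W
(1/r₁−1/r₂)/(4πk) = 0.2174 ⇒ k = 0.3139/(4π·0.2174) = 0.115 W/m·K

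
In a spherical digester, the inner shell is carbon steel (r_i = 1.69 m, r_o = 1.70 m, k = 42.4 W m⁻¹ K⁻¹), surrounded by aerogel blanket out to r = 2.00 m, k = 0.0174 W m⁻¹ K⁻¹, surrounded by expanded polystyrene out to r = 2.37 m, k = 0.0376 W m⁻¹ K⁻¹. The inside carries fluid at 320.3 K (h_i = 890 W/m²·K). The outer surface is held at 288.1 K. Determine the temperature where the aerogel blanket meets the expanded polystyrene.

T = 297.5 K

Series thermal resistances, inner to outer:
  R_conv,in = 1/(4πr²h) = 1/(4π·1.69²·890) = 3.131×10^-5 K/W
  R_carbon steel = (1/1.69 − 1/1.70)/(4πk) = 0.003481/(4π·42.4) = 6.533×10^-6 K/W
  R_aerogel blanket = (1/1.70 − 1/2.00)/(4πk) = 0.08824/(4π·0.0174) = 0.4035 K/W
  R_expanded polystyrene = (1/2.00 − 1/2.37)/(4πk) = 0.07806/(4π·0.0376) = 0.1652 K/W
ΣR = 3.131×10^-5 + 6.533×10^-6 + 0.4035 + 0.1652 = 0.5687 K/W
Q = ΔT/ΣR = (320.3 K − 288.1 K)/0.5687 = 56.62 W
From the inner boundary to the aerogel blanket/expanded polystyrene interface, ΣR_partial = 0.4035 K/W.
T_interface = T_in − Q·ΣR_partial = 320.3 K − (56.62)(0.4035) = 297.5 K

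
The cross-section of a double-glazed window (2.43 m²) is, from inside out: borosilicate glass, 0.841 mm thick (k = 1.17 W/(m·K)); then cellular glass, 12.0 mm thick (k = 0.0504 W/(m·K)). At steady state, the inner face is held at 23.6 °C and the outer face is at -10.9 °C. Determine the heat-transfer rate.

Q = 351 W

Treat each layer as a resistance in series:
  R_borosilicate glass = L/(kA) = 8.41×10^-4/(1.17·2.43) = 2.958×10^-4 K/W
  R_cellular glass = L/(kA) = 0.0120/(0.0504·2.43) = 0.09798 K/W
ΣR = 2.958×10^-4 + 0.09798 = 0.09828 K/W
Q = ΔT/ΣR = (23.6 °C − -10.9 °C)/0.09828 = 351 W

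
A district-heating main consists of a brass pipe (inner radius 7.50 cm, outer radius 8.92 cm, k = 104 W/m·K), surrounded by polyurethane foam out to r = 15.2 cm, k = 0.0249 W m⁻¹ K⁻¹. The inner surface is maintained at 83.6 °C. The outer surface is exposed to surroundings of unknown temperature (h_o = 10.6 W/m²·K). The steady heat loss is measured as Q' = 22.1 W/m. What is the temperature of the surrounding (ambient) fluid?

Sum the resistances:
  R'_brass = ln(0.0892/0.0750)/(2πk) = 0.1734/(2π·104) = 2.653×10^-4 m·K/W
  R'_polyurethane foam = ln(0.152/0.0892)/(2πk) = 0.5330/(2π·0.0249) = 3.407 m·K/W
  R'_conv,out = 1/(2πr h) = 1/(2π·0.152·10.6) = 0.09878 m·K/W
ΣR = 3.506 m·K/W
ΔT = Q'·ΣR = 22.1 × 3.506 = 77.48 K
Heat flows outward, so T_out = T_in − ΔT = 83.6 − 77.48 = 6.12 °C

T_out = 6.12 °C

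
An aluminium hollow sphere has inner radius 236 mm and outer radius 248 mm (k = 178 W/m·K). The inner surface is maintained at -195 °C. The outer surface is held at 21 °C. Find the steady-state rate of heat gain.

Q = 2360 kW

Q = 4πk·ΔT/(1/r₁ − 1/r₂) = 4π × 178 × 216 / (1/0.236 − 1/0.248) = 2.36×10^6 W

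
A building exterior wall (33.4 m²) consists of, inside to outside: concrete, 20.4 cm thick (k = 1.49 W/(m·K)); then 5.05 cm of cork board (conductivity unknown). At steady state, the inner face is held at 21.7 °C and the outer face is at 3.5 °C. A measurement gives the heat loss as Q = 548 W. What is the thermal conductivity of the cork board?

k = 0.0519 W/m·K

ΣR = ΔT/Q = |21.7 − 3.5|/548 = 0.03321 K/W
Known resistances:
  R_concrete = L/(kA) = 0.204/(1.49·33.4) = 0.004099 K/W
R_cork board = ΣR − ΣR_known = 0.03321 − 0.004099 = 0.02911 K/W
L/(kA) = 0.02911 ⇒ k = 0.0505/(0.02911·33.4) = 0.0519 W/m·K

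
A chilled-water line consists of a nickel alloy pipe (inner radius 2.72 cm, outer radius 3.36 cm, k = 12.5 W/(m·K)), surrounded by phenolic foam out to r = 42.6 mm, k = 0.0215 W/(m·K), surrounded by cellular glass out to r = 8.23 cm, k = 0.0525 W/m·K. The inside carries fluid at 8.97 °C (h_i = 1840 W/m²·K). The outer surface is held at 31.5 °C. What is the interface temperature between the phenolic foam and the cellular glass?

Treat each layer as a resistance in series:
  R'_conv,in = 1/(2πr h) = 1/(2π·0.0272·1840) = 0.003180 m·K/W
  R'_nickel alloy = ln(0.0336/0.0272)/(2πk) = 0.2113/(2π·12.5) = 0.002690 m·K/W
  R'_phenolic foam = ln(0.0426/0.0336)/(2πk) = 0.2373/(2π·0.0215) = 1.757 m·K/W
  R'_cellular glass = ln(0.0823/0.0426)/(2πk) = 0.6585/(2π·0.0525) = 1.996 m·K/W
ΣR = 0.003180 + 0.002690 + 1.757 + 1.996 = 3.759 m·K/W
Q' = ΔT/ΣR = (8.97 °C − 31.5 °C)/3.759 = -5.994 W/m
From the inner boundary to the phenolic foam/cellular glass interface, ΣR_partial = 1.763 m·K/W.
T_interface = T_in − Q'·ΣR_partial = 8.97 °C − (-5.994)(1.763) = 19.5 °C

T = 19.5 °C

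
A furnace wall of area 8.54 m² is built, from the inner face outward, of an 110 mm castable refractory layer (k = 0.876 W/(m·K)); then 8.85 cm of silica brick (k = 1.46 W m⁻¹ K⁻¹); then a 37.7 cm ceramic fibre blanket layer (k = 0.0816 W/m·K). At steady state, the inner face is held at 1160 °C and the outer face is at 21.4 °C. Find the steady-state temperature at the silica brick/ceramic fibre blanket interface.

T = 1116 °C

Series thermal resistances, inner to outer:
  R_castable refractory = L/(kA) = 0.110/(0.876·8.54) = 0.01470 K/W
  R_silica brick = L/(kA) = 0.0885/(1.46·8.54) = 0.007098 K/W
  R_ceramic fibre blanket = L/(kA) = 0.377/(0.0816·8.54) = 0.5410 K/W
ΣR = 0.01470 + 0.007098 + 0.5410 = 0.5628 K/W
Q = ΔT/ΣR = (1160 °C − 21.4 °C)/0.5628 = 2023 W
From the inner boundary to the silica brick/ceramic fibre blanket interface, ΣR_partial = 0.02180 K/W.
T_interface = T_in − Q·ΣR_partial = 1160 °C − (2023)(0.02180) = 1116 °C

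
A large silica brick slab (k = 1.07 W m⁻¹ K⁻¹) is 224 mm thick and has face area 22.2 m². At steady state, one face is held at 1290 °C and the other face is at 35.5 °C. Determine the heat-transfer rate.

Q = 133 kW

Q = kA·ΔT/L = 1.07 × 22.2 × |1290 °C − 35.5 °C| / 0.224 = 1.33×10^5 W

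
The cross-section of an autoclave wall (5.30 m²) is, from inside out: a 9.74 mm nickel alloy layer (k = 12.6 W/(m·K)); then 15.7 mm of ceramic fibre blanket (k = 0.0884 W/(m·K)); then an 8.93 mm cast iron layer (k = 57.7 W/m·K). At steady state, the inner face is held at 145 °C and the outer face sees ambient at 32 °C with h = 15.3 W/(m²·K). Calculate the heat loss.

Q = 2.46 kW

Resistance network (inner→outer):
  R_nickel alloy = L/(kA) = 0.00974/(12.6·5.30) = 1.459×10^-4 K/W
  R_ceramic fibre blanket = L/(kA) = 0.0157/(0.0884·5.30) = 0.03351 K/W
  R_cast iron = L/(kA) = 0.00893/(57.7·5.30) = 2.920×10^-5 K/W
  R_conv,out = 1/(hA) = 1/(15.3·5.30) = 0.01233 K/W
ΣR = 1.459×10^-4 + 0.03351 + 2.920×10^-5 + 0.01233 = 0.04602 K/W
Q = ΔT/ΣR = (145 °C − 32 °C)/0.04602 = 2460 W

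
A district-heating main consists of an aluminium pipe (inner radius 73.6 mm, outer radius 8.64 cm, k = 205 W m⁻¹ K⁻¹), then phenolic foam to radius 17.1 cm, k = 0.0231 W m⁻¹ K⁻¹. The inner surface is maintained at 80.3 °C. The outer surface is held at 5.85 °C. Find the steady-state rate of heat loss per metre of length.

Q' = 15.8 W/m

Series thermal resistances, inner to outer:
  R'_aluminium = ln(0.0864/0.0736)/(2πk) = 0.1603/(2π·205) = 1.245×10^-4 m·K/W
  R'_phenolic foam = ln(0.171/0.0864)/(2πk) = 0.6827/(2π·0.0231) = 4.704 m·K/W
ΣR = 1.245×10^-4 + 4.704 = 4.704 m·K/W
Q' = ΔT/ΣR = (80.3 °C − 5.85 °C)/4.704 = 15.8 W/m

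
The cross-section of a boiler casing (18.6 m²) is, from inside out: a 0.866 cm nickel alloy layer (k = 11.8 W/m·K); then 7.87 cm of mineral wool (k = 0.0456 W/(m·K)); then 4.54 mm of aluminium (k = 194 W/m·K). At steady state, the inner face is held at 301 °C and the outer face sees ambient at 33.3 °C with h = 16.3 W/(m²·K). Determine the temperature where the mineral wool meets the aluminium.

T = 42.5 °C

Resistance network (inner→outer):
  R_nickel alloy = L/(kA) = 0.00866/(11.8·18.6) = 3.946×10^-5 K/W
  R_mineral wool = L/(kA) = 0.0787/(0.0456·18.6) = 0.09279 K/W
  R_aluminium = L/(kA) = 0.00454/(194·18.6) = 1.258×10^-6 K/W
  R_conv,out = 1/(hA) = 1/(16.3·18.6) = 0.003298 K/W
ΣR = 3.946×10^-5 + 0.09279 + 1.258×10^-6 + 0.003298 = 0.09613 K/W
Q = ΔT/ΣR = (301 °C − 33.3 °C)/0.09613 = 2785 W
From the inner boundary to the mineral wool/aluminium interface, ΣR_partial = 0.09283 K/W.
T_interface = T_in − Q·ΣR_partial = 301 °C − (2785)(0.09283) = 42.5 °C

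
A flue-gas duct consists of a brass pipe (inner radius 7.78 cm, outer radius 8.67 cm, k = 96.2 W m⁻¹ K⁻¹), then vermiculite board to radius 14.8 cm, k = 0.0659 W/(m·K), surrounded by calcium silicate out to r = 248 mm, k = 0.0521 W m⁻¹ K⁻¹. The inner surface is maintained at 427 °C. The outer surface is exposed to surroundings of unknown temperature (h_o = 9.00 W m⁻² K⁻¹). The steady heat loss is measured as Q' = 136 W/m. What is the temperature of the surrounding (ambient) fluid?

T_out = 27.2 °C

Sum the resistances:
  R'_brass = ln(0.0867/0.0778)/(2πk) = 0.1083/(2π·96.2) = 1.792×10^-4 m·K/W
  R'_vermiculite board = ln(0.148/0.0867)/(2πk) = 0.5348/(2π·0.0659) = 1.291 m·K/W
  R'_calcium silicate = ln(0.248/0.148)/(2πk) = 0.5162/(2π·0.0521) = 1.577 m·K/W
  R'_conv,out = 1/(2πr h) = 1/(2π·0.248·9.00) = 0.07131 m·K/W
ΣR = 2.940 m·K/W
ΔT = Q'·ΣR = 136 × 2.940 = 399.8 K
Heat flows outward, so T_out = T_in − ΔT = 427 − 399.8 = 27.2 °C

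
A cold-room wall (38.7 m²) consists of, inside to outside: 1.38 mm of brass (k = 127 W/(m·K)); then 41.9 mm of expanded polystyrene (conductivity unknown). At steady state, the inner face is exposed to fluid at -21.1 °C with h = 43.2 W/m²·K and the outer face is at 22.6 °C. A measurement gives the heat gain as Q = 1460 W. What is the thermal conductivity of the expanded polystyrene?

ΣR = ΔT/Q = |-21.1 − 22.6|/1460 = 0.02993 K/W
Known resistances:
  R_conv,in = 1/(hA) = 1/(43.2·38.7) = 5.981×10^-4 K/W
  R_brass = L/(kA) = 0.00138/(127·38.7) = 2.808×10^-7 K/W
R_expanded polystyrene = ΣR − ΣR_known = 0.02993 − 5.984×10^-4 = 0.02933 K/W
L/(kA) = 0.02933 ⇒ k = 0.0419/(0.02933·38.7) = 0.0369 W/m·K

k = 0.0369 W/m·K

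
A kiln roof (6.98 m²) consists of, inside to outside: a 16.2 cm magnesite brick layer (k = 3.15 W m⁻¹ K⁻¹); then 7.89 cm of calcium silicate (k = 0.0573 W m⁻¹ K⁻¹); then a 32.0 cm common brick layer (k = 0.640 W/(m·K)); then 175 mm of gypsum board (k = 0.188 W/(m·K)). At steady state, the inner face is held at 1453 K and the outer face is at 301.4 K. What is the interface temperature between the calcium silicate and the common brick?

T = 878 K

Resistance network (inner→outer):
  R_magnesite brick = L/(kA) = 0.162/(3.15·6.98) = 0.007368 K/W
  R_calcium silicate = L/(kA) = 0.0789/(0.0573·6.98) = 0.1973 K/W
  R_common brick = L/(kA) = 0.320/(0.640·6.98) = 0.07163 K/W
  R_gypsum board = L/(kA) = 0.175/(0.188·6.98) = 0.1334 K/W
ΣR = 0.007368 + 0.1973 + 0.07163 + 0.1334 = 0.4097 K/W
Q = ΔT/ΣR = (1453 K − 301.4 K)/0.4097 = 2811 W
From the inner boundary to the calcium silicate/common brick interface, ΣR_partial = 0.2047 K/W.
T_interface = T_in − Q·ΣR_partial = 1453 K − (2811)(0.2047) = 878 K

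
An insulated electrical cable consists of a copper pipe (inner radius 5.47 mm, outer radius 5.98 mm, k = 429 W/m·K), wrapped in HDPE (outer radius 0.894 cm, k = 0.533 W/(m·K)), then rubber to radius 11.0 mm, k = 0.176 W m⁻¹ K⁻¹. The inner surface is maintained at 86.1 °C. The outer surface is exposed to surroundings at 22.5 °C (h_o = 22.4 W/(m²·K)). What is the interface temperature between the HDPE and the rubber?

T = 78.1 °C

Treat each layer as a resistance in series:
  R'_copper = ln(0.00598/0.00547)/(2πk) = 0.08914/(2π·429) = 3.307×10^-5 m·K/W
  R'_HDPE = ln(0.00894/0.00598)/(2πk) = 0.4021/(2π·0.533) = 0.1201 m·K/W
  R'_rubber = ln(0.0110/0.00894)/(2πk) = 0.2074/(2π·0.176) = 0.1875 m·K/W
  R'_conv,out = 1/(2πr h) = 1/(2π·0.0110·22.4) = 0.6459 m·K/W
ΣR = 3.307×10^-5 + 0.1201 + 0.1875 + 0.6459 = 0.9535 m·K/W
Q' = ΔT/ΣR = (86.1 °C − 22.5 °C)/0.9535 = 66.70 W/m
From the inner boundary to the HDPE/rubber interface, ΣR_partial = 0.1201 m·K/W.
T_interface = T_in − Q'·ΣR_partial = 86.1 °C − (66.70)(0.1201) = 78.1 °C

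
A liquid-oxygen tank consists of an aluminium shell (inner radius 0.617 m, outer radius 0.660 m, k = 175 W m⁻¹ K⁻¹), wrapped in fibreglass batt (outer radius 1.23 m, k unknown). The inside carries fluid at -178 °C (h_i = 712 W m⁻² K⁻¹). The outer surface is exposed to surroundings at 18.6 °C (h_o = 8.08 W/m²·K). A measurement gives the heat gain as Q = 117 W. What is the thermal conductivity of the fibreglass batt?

ΣR = ΔT/Q = |-178 − 18.6|/117 = 1.680 K/W
Known resistances:
  R_conv,in = 1/(4πr²h) = 1/(4π·0.617²·712) = 2.936×10^-4 K/W
  R_aluminium = (1/0.617 − 1/0.660)/(4πk) = 0.1056/(4π·175) = 4.802×10^-5 K/W
  R_conv,out = 1/(4πr²h) = 1/(4π·1.23²·8.08) = 0.006510 K/W
R_fibreglass batt = ΣR − ΣR_known = 1.680 − 0.006852 = 1.673 K/W
(1/r₁−1/r₂)/(4πk) = 1.673 ⇒ k = 0.7021/(4π·1.673) = 0.0334 W/m·K

k = 0.0334 W/m·K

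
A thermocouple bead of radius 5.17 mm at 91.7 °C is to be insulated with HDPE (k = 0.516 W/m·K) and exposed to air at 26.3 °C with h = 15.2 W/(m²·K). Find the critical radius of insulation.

r_cr = 6.79 cm

For a sphere, r_cr = 2k_ins/h = 2·0.516/15.2 = 0.0679 m = 6.79 cm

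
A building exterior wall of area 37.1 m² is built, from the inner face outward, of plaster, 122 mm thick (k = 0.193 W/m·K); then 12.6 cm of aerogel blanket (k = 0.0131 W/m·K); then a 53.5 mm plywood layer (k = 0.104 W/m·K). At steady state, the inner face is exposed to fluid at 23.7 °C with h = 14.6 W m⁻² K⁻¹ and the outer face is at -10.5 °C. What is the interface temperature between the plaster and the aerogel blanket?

T = 21.5 °C

Series thermal resistances, inner to outer:
  R_conv,in = 1/(hA) = 1/(14.6·37.1) = 0.001846 K/W
  R_plaster = L/(kA) = 0.122/(0.193·37.1) = 0.01704 K/W
  R_aerogel blanket = L/(kA) = 0.126/(0.0131·37.1) = 0.2593 K/W
  R_plywood = L/(kA) = 0.0535/(0.104·37.1) = 0.01387 K/W
ΣR = 0.001846 + 0.01704 + 0.2593 + 0.01387 = 0.2921 K/W
Q = ΔT/ΣR = (23.7 °C − -10.5 °C)/0.2921 = 117.1 W
From the inner boundary to the plaster/aerogel blanket interface, ΣR_partial = 0.01889 K/W.
T_interface = T_in − Q·ΣR_partial = 23.7 °C − (117.1)(0.01889) = 21.5 °C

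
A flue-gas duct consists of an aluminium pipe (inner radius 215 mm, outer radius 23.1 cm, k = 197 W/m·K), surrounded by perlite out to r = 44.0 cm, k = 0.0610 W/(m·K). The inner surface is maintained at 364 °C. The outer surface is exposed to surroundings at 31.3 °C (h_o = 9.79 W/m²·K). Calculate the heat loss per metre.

Resistance network (inner→outer):
  R'_aluminium = ln(0.231/0.215)/(2πk) = 0.07178/(2π·197) = 5.799×10^-5 m·K/W
  R'_perlite = ln(0.440/0.231)/(2πk) = 0.6444/(2π·0.0610) = 1.681 m·K/W
  R'_conv,out = 1/(2πr h) = 1/(2π·0.440·9.79) = 0.03695 m·K/W
ΣR = 5.799×10^-5 + 1.681 + 0.03695 = 1.718 m·K/W
Q' = ΔT/ΣR = (364 °C − 31.3 °C)/1.718 = 194 W/m

Q' = 194 W/m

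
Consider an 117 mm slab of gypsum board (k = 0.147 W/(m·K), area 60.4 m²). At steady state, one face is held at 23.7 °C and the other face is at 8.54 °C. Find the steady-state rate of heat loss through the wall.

Q = 1150 W

Q = kA·ΔT/L = 0.147 × 60.4 × |23.7 °C − 8.54 °C| / 0.117 = 1150 W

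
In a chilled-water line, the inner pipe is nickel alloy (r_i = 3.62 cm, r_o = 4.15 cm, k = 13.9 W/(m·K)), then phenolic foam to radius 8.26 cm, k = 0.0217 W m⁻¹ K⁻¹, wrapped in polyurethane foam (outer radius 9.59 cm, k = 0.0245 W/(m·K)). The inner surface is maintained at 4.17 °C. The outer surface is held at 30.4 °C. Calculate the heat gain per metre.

Q' = 4.36 W/m

Resistance network (inner→outer):
  R'_nickel alloy = ln(0.0415/0.0362)/(2πk) = 0.1366/(2π·13.9) = 0.001564 m·K/W
  R'_phenolic foam = ln(0.0826/0.0415)/(2πk) = 0.6883/(2π·0.0217) = 5.048 m·K/W
  R'_polyurethane foam = ln(0.0959/0.0826)/(2πk) = 0.1493/(2π·0.0245) = 0.9698 m·K/W
ΣR = 0.001564 + 5.048 + 0.9698 = 6.019 m·K/W
Q' = ΔT/ΣR = (4.17 °C − 30.4 °C)/6.019 = -4.36 W/m
(Negative Q' ⇒ heat flows inward; heat gain = 4.36 W/m.)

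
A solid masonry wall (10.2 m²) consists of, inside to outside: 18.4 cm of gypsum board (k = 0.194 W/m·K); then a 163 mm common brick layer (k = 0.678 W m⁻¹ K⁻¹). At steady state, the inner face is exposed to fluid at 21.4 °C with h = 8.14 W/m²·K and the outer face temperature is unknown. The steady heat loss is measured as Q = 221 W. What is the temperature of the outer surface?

Series resistances:
  R_conv,in = 1/(hA) = 1/(8.14·10.2) = 0.01204 K/W
  R_gypsum board = L/(kA) = 0.184/(0.194·10.2) = 0.09299 K/W
  R_common brick = L/(kA) = 0.163/(0.678·10.2) = 0.02357 K/W
ΣR = 0.1286 K/W
ΔT = Q·ΣR = 221 × 0.1286 = 28.42 K
Heat flows outward, so T_out = T_in − ΔT = 21.4 − 28.42 = -7.02 °C

T_out = -7.02 °C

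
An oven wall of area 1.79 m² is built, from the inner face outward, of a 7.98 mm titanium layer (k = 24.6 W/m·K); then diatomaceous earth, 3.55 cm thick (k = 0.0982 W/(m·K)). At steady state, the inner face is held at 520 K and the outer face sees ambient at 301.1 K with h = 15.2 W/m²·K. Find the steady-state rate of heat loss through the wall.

Q = 916 W

Treat each layer as a resistance in series:
  R_titanium = L/(kA) = 0.00798/(24.6·1.79) = 1.812×10^-4 K/W
  R_diatomaceous earth = L/(kA) = 0.0355/(0.0982·1.79) = 0.2020 K/W
  R_conv,out = 1/(hA) = 1/(15.2·1.79) = 0.03675 K/W
ΣR = 1.812×10^-4 + 0.2020 + 0.03675 = 0.2389 K/W
Q = ΔT/ΣR = (520 K − 301.1 K)/0.2389 = 916 W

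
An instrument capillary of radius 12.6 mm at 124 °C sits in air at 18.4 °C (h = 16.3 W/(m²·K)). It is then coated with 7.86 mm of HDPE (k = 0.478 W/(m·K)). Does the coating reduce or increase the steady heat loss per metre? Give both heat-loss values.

increases: 136 → 165 W/m

Critical radius for a cylinder: r_cr = k/h = 0.0293 m = 2.93 cm.
Outer radius after coating: r₂ = 0.0126 + 0.00786 = 0.02046 m.
Since r₁ < r_cr and r₂ ≤ r_cr, the coating moves toward the maximum at r_cr — heat loss rises.
Bare: R = 1/(2πr₁h) = 0.7749 m·K/W; Q = 105.6/0.7749 = 136 W/m.
Coated: R = R_cond + R_conv = 0.6386 m·K/W; Q = 105.6/0.6386 = 165 W/m.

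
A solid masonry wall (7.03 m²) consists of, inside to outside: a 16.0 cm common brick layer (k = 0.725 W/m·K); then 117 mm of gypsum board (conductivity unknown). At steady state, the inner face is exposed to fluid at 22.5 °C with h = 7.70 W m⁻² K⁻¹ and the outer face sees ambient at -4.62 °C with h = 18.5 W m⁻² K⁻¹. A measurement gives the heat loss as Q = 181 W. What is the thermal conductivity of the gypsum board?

k = 0.180 W/m·K

ΣR = ΔT/Q = |22.5 − -4.62|/181 = 0.1498 K/W
Known resistances:
  R_conv,in = 1/(hA) = 1/(7.70·7.03) = 0.01847 K/W
  R_common brick = L/(kA) = 0.160/(0.725·7.03) = 0.03139 K/W
  R_conv,out = 1/(hA) = 1/(18.5·7.03) = 0.007689 K/W
R_gypsum board = ΣR − ΣR_known = 0.1498 − 0.05755 = 0.09225 K/W
L/(kA) = 0.09225 ⇒ k = 0.117/(0.09225·7.03) = 0.180 W/m·K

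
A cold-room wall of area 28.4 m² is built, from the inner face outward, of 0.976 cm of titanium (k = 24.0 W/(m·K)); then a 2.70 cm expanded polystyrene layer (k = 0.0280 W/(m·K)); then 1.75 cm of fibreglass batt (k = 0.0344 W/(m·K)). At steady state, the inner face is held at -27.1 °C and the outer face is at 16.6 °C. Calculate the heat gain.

Q = 842 W

Resistance network (inner→outer):
  R_titanium = L/(kA) = 0.00976/(24.0·28.4) = 1.432×10^-5 K/W
  R_expanded polystyrene = L/(kA) = 0.0270/(0.0280·28.4) = 0.03395 K/W
  R_fibreglass batt = L/(kA) = 0.0175/(0.0344·28.4) = 0.01791 K/W
ΣR = 1.432×10^-5 + 0.03395 + 0.01791 = 0.05187 K/W
Q = ΔT/ΣR = (-27.1 °C − 16.6 °C)/0.05187 = -842 W
(Negative Q ⇒ heat flows inward; heat gain = 842 W.)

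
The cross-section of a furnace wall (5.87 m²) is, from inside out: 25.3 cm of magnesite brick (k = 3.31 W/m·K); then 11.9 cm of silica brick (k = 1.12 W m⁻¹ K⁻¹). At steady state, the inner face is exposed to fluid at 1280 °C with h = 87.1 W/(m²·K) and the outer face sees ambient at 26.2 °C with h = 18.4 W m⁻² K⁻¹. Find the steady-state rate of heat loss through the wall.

Q = 29600 W

Series thermal resistances, inner to outer:
  R_conv,in = 1/(hA) = 1/(87.1·5.87) = 0.001956 K/W
  R_magnesite brick = L/(kA) = 0.253/(3.31·5.87) = 0.01302 K/W
  R_silica brick = L/(kA) = 0.119/(1.12·5.87) = 0.01810 K/W
  R_conv,out = 1/(hA) = 1/(18.4·5.87) = 0.009259 K/W
ΣR = 0.001956 + 0.01302 + 0.01810 + 0.009259 = 0.04234 K/W
Q = ΔT/ΣR = (1280 °C − 26.2 °C)/0.04234 = 29600 W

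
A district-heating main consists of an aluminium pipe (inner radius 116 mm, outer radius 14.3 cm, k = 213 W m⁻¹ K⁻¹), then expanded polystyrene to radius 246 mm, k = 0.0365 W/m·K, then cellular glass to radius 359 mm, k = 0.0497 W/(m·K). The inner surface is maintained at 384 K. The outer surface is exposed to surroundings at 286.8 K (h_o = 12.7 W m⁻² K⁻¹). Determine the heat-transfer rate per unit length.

Q' = 26.9 W/m

Series thermal resistances, inner to outer:
  R'_aluminium = ln(0.143/0.116)/(2πk) = 0.2093/(2π·213) = 1.564×10^-4 m·K/W
  R'_expanded polystyrene = ln(0.246/0.143)/(2πk) = 0.5425/(2π·0.0365) = 2.365 m·K/W
  R'_cellular glass = ln(0.359/0.246)/(2πk) = 0.3780/(2π·0.0497) = 1.210 m·K/W
  R'_conv,out = 1/(2πr h) = 1/(2π·0.359·12.7) = 0.03491 m·K/W
ΣR = 1.564×10^-4 + 2.365 + 1.210 + 0.03491 = 3.610 m·K/W
Q' = ΔT/ΣR = (384 K − 286.8 K)/3.610 = 26.9 W/m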